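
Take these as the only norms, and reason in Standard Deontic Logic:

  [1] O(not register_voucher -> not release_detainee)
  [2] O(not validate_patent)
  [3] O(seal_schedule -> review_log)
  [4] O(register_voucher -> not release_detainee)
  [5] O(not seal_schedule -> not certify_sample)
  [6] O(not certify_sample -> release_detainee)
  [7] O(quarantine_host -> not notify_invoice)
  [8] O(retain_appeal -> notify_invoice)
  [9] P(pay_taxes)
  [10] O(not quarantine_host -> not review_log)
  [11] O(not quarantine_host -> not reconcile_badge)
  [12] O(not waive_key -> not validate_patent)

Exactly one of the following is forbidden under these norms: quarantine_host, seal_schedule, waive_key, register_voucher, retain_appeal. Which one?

retain_appeal

By case analysis on register_voucher: premise 4 gives O(register_voucher -> not release_detainee) and premise 1 gives O(not register_voucher -> not release_detainee), so O(not release_detainee) either way.
The contrapositive of premise 6 (O(not certify_sample -> release_detainee)) is O(not release_detainee -> certify_sample), and O(not release_detainee) is already established, so O(certify_sample).
Premise 5, O(not seal_schedule -> not certify_sample), contraposes to O(certify_sample -> seal_schedule); with O(certify_sample) we get O(seal_schedule).
From O(seal_schedule) and premise 3, O(seal_schedule -> review_log), we obtain O(review_log).
The contrapositive of premise 10 (O(not quarantine_host -> not review_log)) is O(review_log -> quarantine_host), and O(review_log) is already established, so O(quarantine_host).
Applying K to premise 7 (O(quarantine_host -> not notify_invoice)) and O(quarantine_host) yields O(not notify_invoice).
Premise 8, O(retain_appeal -> notify_invoice), contraposes to O(not notify_invoice -> not retain_appeal); with O(not notify_invoice) we get O(not retain_appeal).
So O(not retain_appeal) holds, i.e. retain_appeal is forbidden. None of the other listed options is forbidden under the premises.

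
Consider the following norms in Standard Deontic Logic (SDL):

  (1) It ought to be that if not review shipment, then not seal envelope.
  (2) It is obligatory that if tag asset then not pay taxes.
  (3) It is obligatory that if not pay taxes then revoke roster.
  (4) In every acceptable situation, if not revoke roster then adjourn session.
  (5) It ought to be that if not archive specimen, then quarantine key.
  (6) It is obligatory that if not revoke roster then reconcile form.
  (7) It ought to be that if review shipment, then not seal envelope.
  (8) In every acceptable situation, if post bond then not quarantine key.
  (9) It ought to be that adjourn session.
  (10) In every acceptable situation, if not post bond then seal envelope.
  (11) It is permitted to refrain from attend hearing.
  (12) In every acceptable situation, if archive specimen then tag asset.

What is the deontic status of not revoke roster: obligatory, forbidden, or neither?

Premises 7 and 1 cover both cases: O(review_shipment → ¬seal_envelope) and O(¬review_shipment → ¬seal_envelope). Since review_shipment ∨ ¬review_shipment is a tautology, O(¬seal_envelope) follows.
The contrapositive of premise 10 (O(¬post_bond → seal_envelope)) is O(¬seal_envelope → post_bond), and O(¬seal_envelope) is already established, so O(post_bond).
Premise 8 is O(post_bond → ¬quarantine_key); since O(post_bond), deontic closure gives O(¬quarantine_key).
Premise 5, O(¬archive_specimen → quarantine_key), contraposes to O(¬quarantine_key → archive_specimen); with O(¬quarantine_key) we get O(archive_specimen).
Applying K to premise 12 (O(archive_specimen → tag_asset)) and O(archive_specimen) yields O(tag_asset).
From O(tag_asset) and premise 2, O(tag_asset → ¬pay_taxes), we obtain O(¬pay_taxes).
From O(¬pay_taxes) and premise 3, O(¬pay_taxes → revoke_roster), we obtain O(revoke_roster).
Premises 4, 6, 9, 11 do not contribute to this derivation.
Thus O(revoke_roster), which is F(¬revoke_roster): ¬revoke_roster is forbidden.

Forbidden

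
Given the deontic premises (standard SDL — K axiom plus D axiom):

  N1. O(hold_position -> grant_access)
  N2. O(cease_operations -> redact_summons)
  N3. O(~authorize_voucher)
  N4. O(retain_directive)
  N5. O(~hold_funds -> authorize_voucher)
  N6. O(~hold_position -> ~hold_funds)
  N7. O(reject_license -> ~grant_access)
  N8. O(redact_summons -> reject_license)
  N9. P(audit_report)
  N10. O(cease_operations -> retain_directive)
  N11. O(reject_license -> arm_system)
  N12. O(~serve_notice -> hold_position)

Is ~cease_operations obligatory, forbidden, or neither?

Premise 3 gives O(~authorize_voucher).
Premise 5, O(~hold_funds -> authorize_voucher), contraposes to O(~authorize_voucher -> hold_funds); with O(~authorize_voucher) we get O(hold_funds).
The contrapositive of premise 6 (O(~hold_position -> ~hold_funds)) is O(hold_funds -> hold_position), and O(hold_funds) is already established, so O(hold_position).
With premise 1, O(hold_position -> grant_access), the K-axiom yields O(grant_access).
The contrapositive of premise 7 (O(reject_license -> ~grant_access)) is O(grant_access -> ~reject_license), and O(grant_access) is already established, so O(~reject_license).
Premise 8, O(redact_summons -> reject_license), contraposes to O(~reject_license -> ~redact_summons); with O(~reject_license) we get O(~redact_summons).
The contrapositive of premise 2 (O(cease_operations -> redact_summons)) is O(~redact_summons -> ~cease_operations), and O(~redact_summons) is already established, so O(~cease_operations).
Premises 4, 9, 10, 11, 12 do not contribute to this derivation.
Hence ~cease_operations is obligatory.

Obligatory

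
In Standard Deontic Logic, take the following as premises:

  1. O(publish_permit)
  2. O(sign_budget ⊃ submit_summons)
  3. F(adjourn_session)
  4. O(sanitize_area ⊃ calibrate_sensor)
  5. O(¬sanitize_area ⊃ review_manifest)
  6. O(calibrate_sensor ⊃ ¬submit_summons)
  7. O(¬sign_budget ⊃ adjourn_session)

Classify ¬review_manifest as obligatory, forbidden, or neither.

F(adjourn_session) at premise 3 means O(¬adjourn_session).
The contrapositive of premise 7 (O(¬sign_budget ⊃ adjourn_session)) is O(¬adjourn_session ⊃ sign_budget), and O(¬adjourn_session) is already established, so O(sign_budget).
Premise 2 is O(sign_budget ⊃ submit_summons); since O(sign_budget), deontic closure gives O(submit_summons).
The contrapositive of premise 6 (O(calibrate_sensor ⊃ ¬submit_summons)) is O(submit_summons ⊃ ¬calibrate_sensor), and O(submit_summons) is already established, so O(¬calibrate_sensor).
The contrapositive of premise 4 (O(sanitize_area ⊃ calibrate_sensor)) is O(¬calibrate_sensor ⊃ ¬sanitize_area), and O(¬calibrate_sensor) is already established, so O(¬sanitize_area).
From O(¬sanitize_area) and premise 5, O(¬sanitize_area ⊃ review_manifest), we obtain O(review_manifest).
Premise 1 does not contribute to this derivation.
Thus O(review_manifest), which is F(¬review_manifest): ¬review_manifest is forbidden.

Forbidden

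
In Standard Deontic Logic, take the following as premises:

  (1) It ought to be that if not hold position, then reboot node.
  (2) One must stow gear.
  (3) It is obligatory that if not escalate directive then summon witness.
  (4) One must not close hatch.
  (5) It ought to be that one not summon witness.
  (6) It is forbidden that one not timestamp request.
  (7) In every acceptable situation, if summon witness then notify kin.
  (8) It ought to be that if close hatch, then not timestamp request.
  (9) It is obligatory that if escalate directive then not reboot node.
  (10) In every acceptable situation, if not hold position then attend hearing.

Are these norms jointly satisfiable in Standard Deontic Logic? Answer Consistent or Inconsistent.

Premise 8 is O(close_hatch → ¬timestamp_request), but O(close_hatch) is not derivable from the premises, so it does not yield O(¬timestamp_request).
So O(¬timestamp_request) is not derivable, and the apparent clash with O(timestamp_request) does not arise.
A world satisfying every obligation exists (e.g. attend_hearing=false, close_hatch=false, escalate_directive=true, hold_position=true, notify_kin=false, reboot_node=false, stow_gear=true, summon_witness=false, timestamp_request=true); no atom is both obligatory and forbidden, so the set is consistent.

Consistent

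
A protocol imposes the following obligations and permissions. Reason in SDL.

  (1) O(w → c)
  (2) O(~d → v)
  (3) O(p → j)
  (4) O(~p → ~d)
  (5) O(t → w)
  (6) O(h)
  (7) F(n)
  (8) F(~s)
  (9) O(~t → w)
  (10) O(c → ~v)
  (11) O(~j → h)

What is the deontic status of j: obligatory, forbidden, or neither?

Premises 5 and 9 are O(t → w) and O(~t → w); every ideal world satisfies t or ~t, so in either case w holds — hence O(w).
From O(w) and premise 1, O(w → c), we obtain O(c).
From O(c) and premise 10, O(c → ~v), we obtain O(~v).
Premise 2 is O(~d → v); contrapositively O(~v → d). Since O(~v) holds, K gives O(d).
Premise 4 is O(~p → ~d); contrapositively O(d → p). Since O(d) holds, K gives O(p).
From O(p) and premise 3, O(p → j), we obtain O(j).
Premises 6, 7, 8, 11 do not contribute to this derivation.
Hence j is obligatory.

Obligatory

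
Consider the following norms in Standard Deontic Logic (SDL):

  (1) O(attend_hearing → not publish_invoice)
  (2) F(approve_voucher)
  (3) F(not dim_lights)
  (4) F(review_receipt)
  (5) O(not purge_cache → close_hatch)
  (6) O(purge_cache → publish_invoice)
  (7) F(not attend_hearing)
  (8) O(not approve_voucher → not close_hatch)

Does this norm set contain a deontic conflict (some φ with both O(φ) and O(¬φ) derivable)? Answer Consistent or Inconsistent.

Premise 2, F(approve_voucher), is equivalent to O(not approve_voucher).
From O(not approve_voucher) and premise 8, O(not approve_voucher → not close_hatch), we obtain O(not close_hatch).
Premise 5, O(not purge_cache → close_hatch), contraposes to O(not close_hatch → purge_cache); with O(not close_hatch) we get O(purge_cache).
With premise 6, O(purge_cache → publish_invoice), the K-axiom yields O(publish_invoice).
The contrapositive of premise 1 (O(attend_hearing → not publish_invoice)) is O(publish_invoice → not attend_hearing), and O(publish_invoice) is already established, so O(not attend_hearing).
Yet premise 7 is F(not attend_hearing), i.e. O(attend_hearing).
We now have both O(not attend_hearing) and O(attend_hearing) — attend_hearing is simultaneously obligatory and forbidden, violating the D-axiom.

Inconsistent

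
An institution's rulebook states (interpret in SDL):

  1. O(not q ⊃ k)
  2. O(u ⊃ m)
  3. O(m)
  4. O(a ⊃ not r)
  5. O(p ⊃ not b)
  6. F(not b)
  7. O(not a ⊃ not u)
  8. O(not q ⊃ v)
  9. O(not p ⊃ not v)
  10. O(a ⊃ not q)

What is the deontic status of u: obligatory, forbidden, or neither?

Premise 6, F(not b), is equivalent to O(b).
Premise 5 is O(p ⊃ not b); contrapositively O(b ⊃ not p). Since O(b) holds, K gives O(not p).
Premise 9 is O(not p ⊃ not v); since O(not p), deontic closure gives O(not v).
The contrapositive of premise 8 (O(not q ⊃ v)) is O(not v ⊃ q), and O(not v) is already established, so O(q).
The contrapositive of premise 10 (O(a ⊃ not q)) is O(q ⊃ not a), and O(q) is already established, so O(not a).
With premise 7, O(not a ⊃ not u), the K-axiom yields O(not u).
Premises 1, 2, 3, 4 do not contribute to this derivation.
Thus O(not u), which is F(u): u is forbidden.

Forbidden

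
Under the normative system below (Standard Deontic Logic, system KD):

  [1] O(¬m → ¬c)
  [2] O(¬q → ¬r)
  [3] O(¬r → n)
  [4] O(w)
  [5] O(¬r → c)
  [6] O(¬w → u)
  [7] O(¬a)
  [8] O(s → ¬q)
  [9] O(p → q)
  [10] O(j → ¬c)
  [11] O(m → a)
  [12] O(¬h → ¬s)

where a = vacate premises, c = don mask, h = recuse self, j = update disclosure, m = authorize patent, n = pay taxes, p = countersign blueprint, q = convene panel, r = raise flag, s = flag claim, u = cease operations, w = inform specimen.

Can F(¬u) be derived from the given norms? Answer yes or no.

No

Premise 6 is O(¬w → u), but O(¬w) is not derivable from the premises, so it does not yield O(u).
No other premise forces O(u). An ideal world satisfying every premise can still have ¬u true, so F(¬u) is not derivable.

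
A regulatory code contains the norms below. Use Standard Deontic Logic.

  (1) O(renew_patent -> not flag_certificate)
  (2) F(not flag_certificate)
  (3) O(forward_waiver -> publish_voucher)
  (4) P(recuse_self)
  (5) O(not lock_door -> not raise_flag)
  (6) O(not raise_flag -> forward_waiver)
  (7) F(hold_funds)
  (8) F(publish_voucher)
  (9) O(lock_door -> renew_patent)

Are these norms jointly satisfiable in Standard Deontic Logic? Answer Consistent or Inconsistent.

Inconsistent

Premise 2, F(not flag_certificate), is equivalent to O(flag_certificate).
The contrapositive of premise 1 (O(renew_patent -> not flag_certificate)) is O(flag_certificate -> not renew_patent), and O(flag_certificate) is already established, so O(not renew_patent).
Premise 9, O(lock_door -> renew_patent), contraposes to O(not renew_patent -> not lock_door); with O(not renew_patent) we get O(not lock_door).
Applying K to premise 5 (O(not lock_door -> not raise_flag)) and O(not lock_door) yields O(not raise_flag).
Premise 6 is O(not raise_flag -> forward_waiver); since O(not raise_flag), deontic closure gives O(forward_waiver).
From O(forward_waiver) and premise 3, O(forward_waiver -> publish_voucher), we obtain O(publish_voucher).
But premise 8, F(publish_voucher), means O(not publish_voucher).
We now have both O(publish_voucher) and O(not publish_voucher) — publish_voucher is simultaneously obligatory and forbidden, violating the D-axiom.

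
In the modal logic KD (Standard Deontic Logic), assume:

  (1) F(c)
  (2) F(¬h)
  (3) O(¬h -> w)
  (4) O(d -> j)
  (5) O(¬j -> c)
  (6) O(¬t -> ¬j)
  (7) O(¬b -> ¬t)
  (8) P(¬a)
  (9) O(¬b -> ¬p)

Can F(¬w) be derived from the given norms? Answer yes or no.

Premise 3 is O(¬h -> w), but O(¬h) is not derivable from the premises, so it does not yield O(w).
No other premise forces O(w). An ideal world satisfying every premise can still have ¬w true, so F(¬w) is not derivable.

No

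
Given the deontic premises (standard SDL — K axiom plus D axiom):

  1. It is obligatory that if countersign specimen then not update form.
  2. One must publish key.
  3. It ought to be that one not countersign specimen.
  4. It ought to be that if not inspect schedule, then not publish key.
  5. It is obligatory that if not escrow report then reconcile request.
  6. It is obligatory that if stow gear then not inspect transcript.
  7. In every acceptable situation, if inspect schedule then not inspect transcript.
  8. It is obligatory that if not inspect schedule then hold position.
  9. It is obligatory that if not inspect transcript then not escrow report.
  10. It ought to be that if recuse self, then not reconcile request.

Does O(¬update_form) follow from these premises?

Premise 1 is O(countersign_specimen → ¬update_form), but O(countersign_specimen) is not derivable from the premises, so it does not yield O(¬update_form).
No other premise forces O(¬update_form). An ideal world satisfying every premise can still have ¬update_form false, so O(¬update_form) is not derivable.

No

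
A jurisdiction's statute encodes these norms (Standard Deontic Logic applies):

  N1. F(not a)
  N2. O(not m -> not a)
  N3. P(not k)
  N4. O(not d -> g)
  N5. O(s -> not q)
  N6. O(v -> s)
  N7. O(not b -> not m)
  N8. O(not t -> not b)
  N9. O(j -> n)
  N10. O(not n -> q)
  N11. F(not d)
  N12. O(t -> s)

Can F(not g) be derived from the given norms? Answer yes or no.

No

Premise 4 is O(not d -> g), but O(not d) is not derivable from the premises, so it does not yield O(g).
No other premise forces O(g). An ideal world satisfying every premise can still have not g true, so F(not g) is not derivable.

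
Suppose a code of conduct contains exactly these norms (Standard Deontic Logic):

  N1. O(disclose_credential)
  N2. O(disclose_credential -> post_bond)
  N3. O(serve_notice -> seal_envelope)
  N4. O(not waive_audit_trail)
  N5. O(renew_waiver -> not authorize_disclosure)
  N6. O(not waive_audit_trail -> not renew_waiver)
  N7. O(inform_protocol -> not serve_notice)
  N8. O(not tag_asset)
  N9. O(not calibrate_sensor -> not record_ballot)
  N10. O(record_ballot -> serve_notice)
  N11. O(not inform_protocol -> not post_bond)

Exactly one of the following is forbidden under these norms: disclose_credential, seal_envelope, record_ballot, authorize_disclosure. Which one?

record_ballot

From premise 1 we have O(disclose_credential).
Applying K to premise 2 (O(disclose_credential -> post_bond)) and O(disclose_credential) yields O(post_bond).
The contrapositive of premise 11 (O(not inform_protocol -> not post_bond)) is O(post_bond -> inform_protocol), and O(post_bond) is already established, so O(inform_protocol).
With premise 7, O(inform_protocol -> not serve_notice), the K-axiom yields O(not serve_notice).
Premise 10, O(record_ballot -> serve_notice), contraposes to O(not serve_notice -> not record_ballot); with O(not serve_notice) we get O(not record_ballot).
So O(not record_ballot) holds, i.e. record_ballot is forbidden. None of the other listed options is forbidden under the premises.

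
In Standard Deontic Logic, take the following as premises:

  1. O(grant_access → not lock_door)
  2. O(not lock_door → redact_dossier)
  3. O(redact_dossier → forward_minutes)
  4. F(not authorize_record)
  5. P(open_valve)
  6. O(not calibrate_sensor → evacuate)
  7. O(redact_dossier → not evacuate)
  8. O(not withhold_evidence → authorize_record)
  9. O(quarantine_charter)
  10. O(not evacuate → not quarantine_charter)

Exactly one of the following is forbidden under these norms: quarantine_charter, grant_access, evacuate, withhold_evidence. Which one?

grant_access

From premise 9 we have O(quarantine_charter).
Premise 10 is O(not evacuate → not quarantine_charter); contrapositively O(quarantine_charter → evacuate). Since O(quarantine_charter) holds, K gives O(evacuate).
Premise 7 is O(redact_dossier → not evacuate); contrapositively O(evacuate → not redact_dossier). Since O(evacuate) holds, K gives O(not redact_dossier).
Premise 2, O(not lock_door → redact_dossier), contraposes to O(not redact_dossier → lock_door); with O(not redact_dossier) we get O(lock_door).
Premise 1, O(grant_access → not lock_door), contraposes to O(lock_door → not grant_access); with O(lock_door) we get O(not grant_access).
So O(not grant_access) holds, i.e. grant_access is forbidden. None of the other listed options is forbidden under the premises.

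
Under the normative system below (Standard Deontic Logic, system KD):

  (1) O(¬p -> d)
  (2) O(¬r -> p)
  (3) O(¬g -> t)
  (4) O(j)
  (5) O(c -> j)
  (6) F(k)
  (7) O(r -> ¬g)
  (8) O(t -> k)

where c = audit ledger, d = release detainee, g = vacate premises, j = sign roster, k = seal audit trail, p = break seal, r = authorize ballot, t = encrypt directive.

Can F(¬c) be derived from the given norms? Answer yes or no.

Premise 5 is O(c -> j); even if O(j) held, inferring O(c) would be affirming the consequent — invalid.
No other premise forces O(c). An ideal world satisfying every premise can still have ¬c true, so F(¬c) is not derivable.

No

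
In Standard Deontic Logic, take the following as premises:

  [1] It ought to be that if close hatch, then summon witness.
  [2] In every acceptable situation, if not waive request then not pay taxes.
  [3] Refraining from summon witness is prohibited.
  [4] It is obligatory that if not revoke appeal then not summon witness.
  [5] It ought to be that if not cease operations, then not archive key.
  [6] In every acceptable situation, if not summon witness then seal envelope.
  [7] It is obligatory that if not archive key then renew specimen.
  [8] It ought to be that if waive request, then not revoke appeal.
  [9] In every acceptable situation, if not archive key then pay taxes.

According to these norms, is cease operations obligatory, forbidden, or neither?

Premise 3 is F(¬summon_witness), i.e. O(summon_witness).
Premise 4, O(¬revoke_appeal → ¬summon_witness), contraposes to O(summon_witness → revoke_appeal); with O(summon_witness) we get O(revoke_appeal).
Premise 8 is O(waive_request → ¬revoke_appeal); contrapositively O(revoke_appeal → ¬waive_request). Since O(revoke_appeal) holds, K gives O(¬waive_request).
Applying K to premise 2 (O(¬waive_request → ¬pay_taxes)) and O(¬waive_request) yields O(¬pay_taxes).
The contrapositive of premise 9 (O(¬archive_key → pay_taxes)) is O(¬pay_taxes → archive_key), and O(¬pay_taxes) is already established, so O(archive_key).
The contrapositive of premise 5 (O(¬cease_operations → ¬archive_key)) is O(archive_key → cease_operations), and O(archive_key) is already established, so O(cease_operations).
Premises 1, 6, 7 do not contribute to this derivation.
Hence cease_operations is obligatory.

Obligatory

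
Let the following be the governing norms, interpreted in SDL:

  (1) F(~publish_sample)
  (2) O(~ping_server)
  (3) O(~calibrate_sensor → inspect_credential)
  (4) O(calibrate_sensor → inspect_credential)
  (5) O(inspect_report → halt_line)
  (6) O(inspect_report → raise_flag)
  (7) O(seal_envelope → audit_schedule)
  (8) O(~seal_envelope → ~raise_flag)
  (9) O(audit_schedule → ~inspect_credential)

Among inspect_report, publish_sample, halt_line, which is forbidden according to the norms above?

Premises 4 and 3 cover both cases: O(calibrate_sensor → inspect_credential) and O(~calibrate_sensor → inspect_credential). Since calibrate_sensor ∨ ~calibrate_sensor is a tautology, O(inspect_credential) follows.
Premise 9 is O(audit_schedule → ~inspect_credential); contrapositively O(inspect_credential → ~audit_schedule). Since O(inspect_credential) holds, K gives O(~audit_schedule).
Premise 7 is O(seal_envelope → audit_schedule); contrapositively O(~audit_schedule → ~seal_envelope). Since O(~audit_schedule) holds, K gives O(~seal_envelope).
Premise 8 is O(~seal_envelope → ~raise_flag); since O(~seal_envelope), deontic closure gives O(~raise_flag).
Premise 6 is O(inspect_report → raise_flag); contrapositively O(~raise_flag → ~inspect_report). Since O(~raise_flag) holds, K gives O(~inspect_report).
So O(~inspect_report) holds, i.e. inspect_report is forbidden. None of the other listed options is forbidden under the premises.

inspect_report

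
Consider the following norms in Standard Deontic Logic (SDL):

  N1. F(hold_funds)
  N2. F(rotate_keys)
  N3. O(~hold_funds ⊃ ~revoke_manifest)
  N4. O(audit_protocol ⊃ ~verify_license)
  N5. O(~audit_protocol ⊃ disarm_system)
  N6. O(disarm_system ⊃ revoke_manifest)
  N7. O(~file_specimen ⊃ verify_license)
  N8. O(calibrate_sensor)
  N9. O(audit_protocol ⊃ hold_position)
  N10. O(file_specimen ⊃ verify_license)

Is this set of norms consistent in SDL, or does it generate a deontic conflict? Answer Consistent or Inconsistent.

Premises 7 and 10 are O(~file_specimen ⊃ verify_license) and O(file_specimen ⊃ verify_license); every ideal world satisfies ~file_specimen or file_specimen, so in either case verify_license holds — hence O(verify_license).
Premise 4 is O(audit_protocol ⊃ ~verify_license); contrapositively O(verify_license ⊃ ~audit_protocol). Since O(verify_license) holds, K gives O(~audit_protocol).
With premise 5, O(~audit_protocol ⊃ disarm_system), the K-axiom yields O(disarm_system).
With premise 6, O(disarm_system ⊃ revoke_manifest), the K-axiom yields O(revoke_manifest).
The contrapositive of premise 3 (O(~hold_funds ⊃ ~revoke_manifest)) is O(revoke_manifest ⊃ hold_funds), and O(revoke_manifest) is already established, so O(hold_funds).
However, F(hold_funds) at premise 1 amounts to O(~hold_funds).
We now have both O(hold_funds) and O(~hold_funds) — hold_funds is simultaneously obligatory and forbidden, violating the D-axiom.

Inconsistent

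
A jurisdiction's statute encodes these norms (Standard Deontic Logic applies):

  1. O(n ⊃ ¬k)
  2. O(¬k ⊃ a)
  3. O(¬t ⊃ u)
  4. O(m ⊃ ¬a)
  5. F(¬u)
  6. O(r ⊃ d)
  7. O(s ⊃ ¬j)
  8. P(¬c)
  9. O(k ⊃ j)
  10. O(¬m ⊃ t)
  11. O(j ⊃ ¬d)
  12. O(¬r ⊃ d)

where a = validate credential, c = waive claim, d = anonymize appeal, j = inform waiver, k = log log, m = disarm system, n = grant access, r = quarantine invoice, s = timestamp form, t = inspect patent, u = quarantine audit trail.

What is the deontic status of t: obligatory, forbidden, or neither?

Premises 6 and 12 are O(r ⊃ d) and O(¬r ⊃ d); every ideal world satisfies r or ¬r, so in either case d holds — hence O(d).
Premise 11 is O(j ⊃ ¬d); contrapositively O(d ⊃ ¬j). Since O(d) holds, K gives O(¬j).
Premise 9, O(k ⊃ j), contraposes to O(¬j ⊃ ¬k); with O(¬j) we get O(¬k).
Applying K to premise 2 (O(¬k ⊃ a)) and O(¬k) yields O(a).
Premise 4, O(m ⊃ ¬a), contraposes to O(a ⊃ ¬m); with O(a) we get O(¬m).
Premise 10 is O(¬m ⊃ t); since O(¬m), deontic closure gives O(t).
Premises 1, 3, 5, 7, 8 do not contribute to this derivation.
Hence t is obligatory.

Obligatory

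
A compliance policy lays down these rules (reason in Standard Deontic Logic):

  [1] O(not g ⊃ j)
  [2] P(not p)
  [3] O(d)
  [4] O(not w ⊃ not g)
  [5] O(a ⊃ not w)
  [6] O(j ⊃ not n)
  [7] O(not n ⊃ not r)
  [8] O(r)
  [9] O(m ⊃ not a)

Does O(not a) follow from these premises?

Premise 8 gives O(r).
Premise 7 is O(not n ⊃ not r); contrapositively O(r ⊃ n). Since O(r) holds, K gives O(n).
Premise 6, O(j ⊃ not n), contraposes to O(n ⊃ not j); with O(n) we get O(not j).
Premise 1 is O(not g ⊃ j); contrapositively O(not j ⊃ g). Since O(not j) holds, K gives O(g).
Premise 4 is O(not w ⊃ not g); contrapositively O(g ⊃ w). Since O(g) holds, K gives O(w).
Premise 5, O(a ⊃ not w), contraposes to O(w ⊃ not a); with O(w) we get O(not a).
Premises 2, 3, 9 do not contribute to this derivation.
So O(not a) follows.

Yes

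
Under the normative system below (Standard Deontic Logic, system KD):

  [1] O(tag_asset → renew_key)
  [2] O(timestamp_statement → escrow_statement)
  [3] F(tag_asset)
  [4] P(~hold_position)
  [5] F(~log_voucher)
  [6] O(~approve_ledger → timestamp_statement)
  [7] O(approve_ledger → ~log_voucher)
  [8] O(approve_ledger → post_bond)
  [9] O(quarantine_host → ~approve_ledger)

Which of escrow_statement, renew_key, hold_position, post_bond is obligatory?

Premise 5, F(~log_voucher), is equivalent to O(log_voucher).
The contrapositive of premise 7 (O(approve_ledger → ~log_voucher)) is O(log_voucher → ~approve_ledger), and O(log_voucher) is already established, so O(~approve_ledger).
Applying K to premise 6 (O(~approve_ledger → timestamp_statement)) and O(~approve_ledger) yields O(timestamp_statement).
Premise 2 is O(timestamp_statement → escrow_statement); since O(timestamp_statement), deontic closure gives O(escrow_statement).
So O(escrow_statement) holds — escrow_statement is obligatory. None of the other listed options is made obligatory by any chain of premises.

escrow_statement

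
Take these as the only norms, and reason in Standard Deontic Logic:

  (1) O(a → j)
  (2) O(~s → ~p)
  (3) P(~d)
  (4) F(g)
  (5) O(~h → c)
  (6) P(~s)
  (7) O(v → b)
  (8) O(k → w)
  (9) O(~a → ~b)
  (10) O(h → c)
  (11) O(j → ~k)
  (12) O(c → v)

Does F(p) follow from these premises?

Premise 2 is O(~s → ~p), but O(~s) is not derivable from the premises (the permission P(~s) asserts only ~O(s), not O(~s)), so it does not yield O(~p).
No other premise forces O(~p). An ideal world satisfying every premise can still have p true, so F(p) is not derivable.

No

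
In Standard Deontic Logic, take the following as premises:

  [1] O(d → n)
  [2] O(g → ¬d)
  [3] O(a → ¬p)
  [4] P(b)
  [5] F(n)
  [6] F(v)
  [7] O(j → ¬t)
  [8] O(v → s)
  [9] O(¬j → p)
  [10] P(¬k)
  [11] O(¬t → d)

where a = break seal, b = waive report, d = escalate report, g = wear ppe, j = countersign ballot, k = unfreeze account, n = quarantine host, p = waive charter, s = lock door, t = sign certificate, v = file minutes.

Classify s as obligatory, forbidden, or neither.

Neither

Premise 8 is O(v → s), but O(v) is not derivable from the premises, so it does not yield O(s).
No premise or chain of K-axiom applications forces O(s), and none forces O(¬s). So s is neither obligatory nor forbidden under these norms.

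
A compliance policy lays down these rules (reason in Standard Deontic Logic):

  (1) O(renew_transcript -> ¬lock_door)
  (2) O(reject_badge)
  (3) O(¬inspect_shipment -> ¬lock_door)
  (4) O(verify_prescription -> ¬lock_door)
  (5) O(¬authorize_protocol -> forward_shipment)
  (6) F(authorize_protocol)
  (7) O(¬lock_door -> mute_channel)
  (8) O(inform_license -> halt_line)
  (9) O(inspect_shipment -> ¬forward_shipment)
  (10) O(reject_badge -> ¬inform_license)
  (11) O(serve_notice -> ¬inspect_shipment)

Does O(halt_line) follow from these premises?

Premise 8 is O(inform_license -> halt_line), but O(inform_license) is not derivable from the premises, so it does not yield O(halt_line).
No other premise forces O(halt_line). An ideal world satisfying every premise can still have halt_line false, so O(halt_line) is not derivable.

No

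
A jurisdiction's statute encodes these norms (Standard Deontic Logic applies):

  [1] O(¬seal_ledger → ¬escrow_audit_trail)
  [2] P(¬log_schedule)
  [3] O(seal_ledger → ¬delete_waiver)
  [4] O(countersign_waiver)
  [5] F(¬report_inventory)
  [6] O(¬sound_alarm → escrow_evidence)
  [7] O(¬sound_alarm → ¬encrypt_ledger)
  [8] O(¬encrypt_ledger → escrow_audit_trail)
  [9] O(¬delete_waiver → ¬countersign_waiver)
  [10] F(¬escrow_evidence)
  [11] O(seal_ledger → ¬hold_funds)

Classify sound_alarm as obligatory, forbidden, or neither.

Premise 4 gives O(countersign_waiver).
Premise 9, O(¬delete_waiver → ¬countersign_waiver), contraposes to O(countersign_waiver → delete_waiver); with O(countersign_waiver) we get O(delete_waiver).
Premise 3, O(seal_ledger → ¬delete_waiver), contraposes to O(delete_waiver → ¬seal_ledger); with O(delete_waiver) we get O(¬seal_ledger).
Applying K to premise 1 (O(¬seal_ledger → ¬escrow_audit_trail)) and O(¬seal_ledger) yields O(¬escrow_audit_trail).
Premise 8, O(¬encrypt_ledger → escrow_audit_trail), contraposes to O(¬escrow_audit_trail → encrypt_ledger); with O(¬escrow_audit_trail) we get O(encrypt_ledger).
Premise 7, O(¬sound_alarm → ¬encrypt_ledger), contraposes to O(encrypt_ledger → sound_alarm); with O(encrypt_ledger) we get O(sound_alarm).
Premises 2, 5, 6, 10, 11 do not contribute to this derivation.
Hence sound_alarm is obligatory.

Obligatory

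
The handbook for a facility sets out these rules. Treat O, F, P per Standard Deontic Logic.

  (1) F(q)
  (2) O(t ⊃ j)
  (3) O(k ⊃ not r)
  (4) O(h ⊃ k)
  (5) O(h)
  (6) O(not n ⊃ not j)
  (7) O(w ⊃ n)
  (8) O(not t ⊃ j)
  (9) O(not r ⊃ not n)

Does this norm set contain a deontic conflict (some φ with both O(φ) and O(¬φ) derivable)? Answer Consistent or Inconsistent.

Inconsistent

Premises 8 and 2 cover both cases: O(not t ⊃ j) and O(t ⊃ j). Since not t ∨ t is a tautology, O(j) follows.
Premise 6 is O(not n ⊃ not j); contrapositively O(j ⊃ n). Since O(j) holds, K gives O(n).
Premise 9 is O(not r ⊃ not n); contrapositively O(n ⊃ r). Since O(n) holds, K gives O(r).
Premise 3 is O(k ⊃ not r); contrapositively O(r ⊃ not k). Since O(r) holds, K gives O(not k).
Premise 4 is O(h ⊃ k); contrapositively O(not k ⊃ not h). Since O(not k) holds, K gives O(not h).
But premise 5 directly asserts O(h).
We now have both O(not h) and O(h) — h is simultaneously obligatory and forbidden, violating the D-axiom.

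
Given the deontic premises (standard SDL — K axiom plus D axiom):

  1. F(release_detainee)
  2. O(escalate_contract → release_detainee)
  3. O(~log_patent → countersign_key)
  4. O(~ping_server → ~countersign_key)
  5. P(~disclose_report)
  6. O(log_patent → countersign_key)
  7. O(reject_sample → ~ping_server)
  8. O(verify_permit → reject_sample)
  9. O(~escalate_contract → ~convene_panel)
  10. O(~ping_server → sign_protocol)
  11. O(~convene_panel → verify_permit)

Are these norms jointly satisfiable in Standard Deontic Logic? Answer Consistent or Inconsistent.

Premises 6 and 3 are O(log_patent → countersign_key) and O(~log_patent → countersign_key); every ideal world satisfies log_patent or ~log_patent, so in either case countersign_key holds — hence O(countersign_key).
The contrapositive of premise 4 (O(~ping_server → ~countersign_key)) is O(countersign_key → ping_server), and O(countersign_key) is already established, so O(ping_server).
Premise 7 is O(reject_sample → ~ping_server); contrapositively O(ping_server → ~reject_sample). Since O(ping_server) holds, K gives O(~reject_sample).
The contrapositive of premise 8 (O(verify_permit → reject_sample)) is O(~reject_sample → ~verify_permit), and O(~reject_sample) is already established, so O(~verify_permit).
Premise 11, O(~convene_panel → verify_permit), contraposes to O(~verify_permit → convene_panel); with O(~verify_permit) we get O(convene_panel).
The contrapositive of premise 9 (O(~escalate_contract → ~convene_panel)) is O(convene_panel → escalate_contract), and O(convene_panel) is already established, so O(escalate_contract).
Applying K to premise 2 (O(escalate_contract → release_detainee)) and O(escalate_contract) yields O(release_detainee).
Yet premise 1 is F(release_detainee), i.e. O(~release_detainee).
We now have both O(release_detainee) and O(~release_detainee) — release_detainee is simultaneously obligatory and forbidden, violating the D-axiom.

Inconsistent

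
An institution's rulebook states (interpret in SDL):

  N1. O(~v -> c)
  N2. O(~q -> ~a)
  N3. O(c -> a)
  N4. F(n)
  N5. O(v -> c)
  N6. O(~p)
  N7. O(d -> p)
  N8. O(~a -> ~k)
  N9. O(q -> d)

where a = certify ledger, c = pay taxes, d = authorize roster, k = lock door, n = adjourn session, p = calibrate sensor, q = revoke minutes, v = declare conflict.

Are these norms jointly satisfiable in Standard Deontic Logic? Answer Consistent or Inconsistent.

Inconsistent

By case analysis on v: premise 5 gives O(v -> c) and premise 1 gives O(~v -> c), so O(c) either way.
From O(c) and premise 3, O(c -> a), we obtain O(a).
Premise 2 is O(~q -> ~a); contrapositively O(a -> q). Since O(a) holds, K gives O(q).
From O(q) and premise 9, O(q -> d), we obtain O(d).
Applying K to premise 7 (O(d -> p)) and O(d) yields O(p).
But premise 6 directly asserts O(~p).
We now have both O(p) and O(~p) — p is simultaneously obligatory and forbidden, violating the D-axiom.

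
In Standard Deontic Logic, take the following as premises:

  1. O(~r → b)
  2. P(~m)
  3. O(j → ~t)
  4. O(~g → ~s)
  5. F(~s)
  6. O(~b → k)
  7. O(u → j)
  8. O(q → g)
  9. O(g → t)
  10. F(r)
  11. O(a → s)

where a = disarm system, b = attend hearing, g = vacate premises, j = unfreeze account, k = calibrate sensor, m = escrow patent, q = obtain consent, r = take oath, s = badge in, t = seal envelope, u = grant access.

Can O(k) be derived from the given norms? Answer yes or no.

No

Premise 6 is O(~b → k), but O(~b) is not derivable from the premises, so it does not yield O(k).
No other premise forces O(k). An ideal world satisfying every premise can still have k false, so O(k) is not derivable.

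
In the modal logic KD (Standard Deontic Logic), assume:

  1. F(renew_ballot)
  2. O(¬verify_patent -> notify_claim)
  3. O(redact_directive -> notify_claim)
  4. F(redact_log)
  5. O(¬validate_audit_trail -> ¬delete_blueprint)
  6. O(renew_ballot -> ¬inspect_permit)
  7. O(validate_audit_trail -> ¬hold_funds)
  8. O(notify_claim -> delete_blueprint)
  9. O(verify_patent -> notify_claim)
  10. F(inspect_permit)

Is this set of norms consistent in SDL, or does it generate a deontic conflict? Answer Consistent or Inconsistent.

Premise 6 is O(renew_ballot -> ¬inspect_permit); even if O(¬inspect_permit) held, inferring O(renew_ballot) would be affirming the consequent — invalid.
So O(renew_ballot) is not derivable, and the apparent clash with O(¬renew_ballot) does not arise.
A world satisfying every obligation exists (e.g. delete_blueprint=true, hold_funds=false, inspect_permit=false, notify_claim=true, redact_directive=false, redact_log=false, renew_ballot=false, validate_audit_trail=true, verify_patent=false); no atom is both obligatory and forbidden, so the set is consistent.

Consistent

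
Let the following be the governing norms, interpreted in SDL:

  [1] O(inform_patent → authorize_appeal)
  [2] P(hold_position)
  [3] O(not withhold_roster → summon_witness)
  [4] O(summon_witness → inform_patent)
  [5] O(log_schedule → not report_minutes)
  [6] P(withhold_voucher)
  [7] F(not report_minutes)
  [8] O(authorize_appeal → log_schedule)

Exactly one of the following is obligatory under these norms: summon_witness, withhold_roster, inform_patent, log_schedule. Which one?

withhold_roster

Premise 7, F(not report_minutes), is equivalent to O(report_minutes).
Premise 5 is O(log_schedule → not report_minutes); contrapositively O(report_minutes → not log_schedule). Since O(report_minutes) holds, K gives O(not log_schedule).
Premise 8, O(authorize_appeal → log_schedule), contraposes to O(not log_schedule → not authorize_appeal); with O(not log_schedule) we get O(not authorize_appeal).
Premise 1, O(inform_patent → authorize_appeal), contraposes to O(not authorize_appeal → not inform_patent); with O(not authorize_appeal) we get O(not inform_patent).
The contrapositive of premise 4 (O(summon_witness → inform_patent)) is O(not inform_patent → not summon_witness), and O(not inform_patent) is already established, so O(not summon_witness).
Premise 3, O(not withhold_roster → summon_witness), contraposes to O(not summon_witness → withhold_roster); with O(not summon_witness) we get O(withhold_roster).
So O(withhold_roster) holds — withhold_roster is obligatory. None of the other listed options is made obligatory by any chain of premises.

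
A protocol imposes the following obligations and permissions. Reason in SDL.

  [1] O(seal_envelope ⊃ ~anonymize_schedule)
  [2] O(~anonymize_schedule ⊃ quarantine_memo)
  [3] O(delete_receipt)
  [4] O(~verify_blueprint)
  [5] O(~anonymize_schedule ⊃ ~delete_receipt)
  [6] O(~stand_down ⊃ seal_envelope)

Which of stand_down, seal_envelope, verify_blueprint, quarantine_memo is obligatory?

stand_down

Premise 3 states O(delete_receipt) outright.
The contrapositive of premise 5 (O(~anonymize_schedule ⊃ ~delete_receipt)) is O(delete_receipt ⊃ anonymize_schedule), and O(delete_receipt) is already established, so O(anonymize_schedule).
Premise 1, O(seal_envelope ⊃ ~anonymize_schedule), contraposes to O(anonymize_schedule ⊃ ~seal_envelope); with O(anonymize_schedule) we get O(~seal_envelope).
The contrapositive of premise 6 (O(~stand_down ⊃ seal_envelope)) is O(~seal_envelope ⊃ stand_down), and O(~seal_envelope) is already established, so O(stand_down).
So O(stand_down) holds — stand_down is obligatory. None of the other listed options is made obligatory by any chain of premises.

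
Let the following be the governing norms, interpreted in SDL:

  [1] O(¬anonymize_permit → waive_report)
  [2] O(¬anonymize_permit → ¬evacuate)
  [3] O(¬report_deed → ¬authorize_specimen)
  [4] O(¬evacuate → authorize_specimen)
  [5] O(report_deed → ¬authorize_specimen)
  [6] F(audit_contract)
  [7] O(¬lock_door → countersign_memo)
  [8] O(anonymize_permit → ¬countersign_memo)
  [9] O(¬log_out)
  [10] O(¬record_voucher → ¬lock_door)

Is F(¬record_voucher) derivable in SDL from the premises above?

Yes

Premises 3 and 5 are O(¬report_deed → ¬authorize_specimen) and O(report_deed → ¬authorize_specimen); every ideal world satisfies ¬report_deed or report_deed, so in either case ¬authorize_specimen holds — hence O(¬authorize_specimen).
Premise 4, O(¬evacuate → authorize_specimen), contraposes to O(¬authorize_specimen → evacuate); with O(¬authorize_specimen) we get O(evacuate).
Premise 2 is O(¬anonymize_permit → ¬evacuate); contrapositively O(evacuate → anonymize_permit). Since O(evacuate) holds, K gives O(anonymize_permit).
From O(anonymize_permit) and premise 8, O(anonymize_permit → ¬countersign_memo), we obtain O(¬countersign_memo).
Premise 7, O(¬lock_door → countersign_memo), contraposes to O(¬countersign_memo → lock_door); with O(¬countersign_memo) we get O(lock_door).
The contrapositive of premise 10 (O(¬record_voucher → ¬lock_door)) is O(lock_door → record_voucher), and O(lock_door) is already established, so O(record_voucher).
Premises 1, 6, 9 do not contribute to this derivation.
So O(record_voucher) holds, i.e. F(¬record_voucher). The claim follows.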